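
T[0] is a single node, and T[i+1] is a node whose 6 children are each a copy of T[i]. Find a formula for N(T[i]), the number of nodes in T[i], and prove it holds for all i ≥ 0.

Claim: N(T[i]) = (6^{i+1} − 1)/5.

Base case: N(T[0]) = 1, and (6^{0+1} − 1)/5 = 1.
Assume N(T[k]) = (6^{k+1} − 1)/5.
Then N(T[k+1]) = 1 + 6N(T[k]) = 1 + 6·(6^{k+1} − 1)/5 = 1 + (6^{k+2} − 6)/5 = (5 + 6^{k+2} − 6)/5 = (6^{k+2} − 1)/5.
Hence N(T[i]) = (6^{i+1} − 1)/5 for every i ≥ 0, by induction.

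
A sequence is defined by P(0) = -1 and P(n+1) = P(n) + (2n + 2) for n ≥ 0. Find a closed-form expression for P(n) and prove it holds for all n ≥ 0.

Claim: P(n) = n^2 + n − 1.

Base case: P(0) = -1, and 0^2 + 0 − 1 = -1.
Assume P(r) = r^2 + r − 1.
Then P(r+1) = P(r) + (2r + 2) = (r^2 + r − 1) + (2r + 2) = r^2 + 3r + 1,
and (r+1)^2 + (r+1) − 1 = r^2 + 3r + 1.
Hence P(n) = n^2 + n − 1 for every n ≥ 0, by induction.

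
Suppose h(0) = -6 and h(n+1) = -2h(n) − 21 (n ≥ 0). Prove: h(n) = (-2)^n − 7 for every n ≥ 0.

Base case: h(0) = -6, and (-2)^0 − 7 = 1 − 7 = -6.
Assume h(k) = (-2)^k − 7 for some k ≥ 0.
Then h(k+1) = -2h(k) − 21 = -2·((-2)^k − 7) − 21 = -2·(-2)^k + 14 − 21 = (-2)^{k+1} − 7.
By induction, h(n) = (-2)^n − 7 for all n ≥ 0.

h(n) = (-2)^n − 7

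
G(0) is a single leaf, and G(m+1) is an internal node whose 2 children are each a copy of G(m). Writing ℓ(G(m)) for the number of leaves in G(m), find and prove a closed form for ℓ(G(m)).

Claim: ℓ(G(m)) = 2^m.

Base case: ℓ(G(0)) = 1, and 2^0 = 1.
Assume ℓ(G(r)) = 2^r.
Then ℓ(G(r+1)) = 2·ℓ(G(r)) = 2·2^r = 2^{r+1}.
Hence ℓ(G(m)) = 2^m for every m ≥ 0, by induction.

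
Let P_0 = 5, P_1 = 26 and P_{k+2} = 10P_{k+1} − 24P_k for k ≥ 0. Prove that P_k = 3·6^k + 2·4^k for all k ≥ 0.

Base cases: P_0 = 5 and 3·6^0 + 2·4^0 = 5; P_1 = 26 and 3·6^1 + 2·4^1 = 26.
Assume P_i = 3·6^i + 2·4^i for all 0 ≤ i ≤ j, where j ≥ 1.
Then P_{j+1} = 10P_j − 24P_{j−1} = 10·(3·6^j + 2·4^j) − 24·(3·6^{j−1} + 2·4^{j−1}) = 3·(10·6 − 24)6^{j−1} + 2·(10·4 − 24)4^{j−1} = 108·6^{j−1} + 32·4^{j−1} = 3·6^{j+1} + 2·4^{j+1}.
This completes the inductive step, so P_k = 3·6^k + 2·4^k for all k ≥ 0.

P_k = 3·6^k + 2·4^k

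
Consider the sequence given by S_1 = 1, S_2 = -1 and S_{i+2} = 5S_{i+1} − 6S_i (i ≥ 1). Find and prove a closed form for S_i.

Claim: S_i = 2·2^i − 3^i.

Base cases: S_1 = 1 and 2·2^1 − 3^1 = 1; S_2 = -1 and 2·2^2 − 3^2 = -1.
Assume S_t = 2·2^t − 3^t for all 1 ≤ t ≤ j, where j ≥ 2.
Then S_{j+1} = 5S_j − 6S_{j−1} = 5·(2·2^j − 3^j) − 6·(2·2^{j−1} − 3^{j−1}) = 2·(5·2 − 6)2^{j−1} − (5·3 − 6)3^{j−1} = 8·2^{j−1} − 9·3^{j−1} = 2·2^{j+1} − 3^{j+1}.
Hence S_i = 2·2^i − 3^i for every i ≥ 1, by strong induction.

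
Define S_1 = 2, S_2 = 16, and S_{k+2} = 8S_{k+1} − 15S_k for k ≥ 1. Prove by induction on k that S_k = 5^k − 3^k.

Base cases: S_1 = 2 and 5^1 − 3^1 = 2; S_2 = 16 and 5^2 − 3^2 = 16.
Assume S_i = 5^i − 3^i for all 1 ≤ i ≤ j, where j ≥ 2.
Then S_{j+1} = 8S_j − 15S_{j−1} = 8·(5^j − 3^j) − 15·(5^{j−1} − 3^{j−1}) = (8·5 − 15)5^{j−1} − (8·3 − 15)3^{j−1} = 25·5^{j−1} − 9·3^{j−1} = 5^{j+1} − 3^{j+1}.
This completes the inductive step, so S_k = 5^k − 3^k for all k ≥ 1.

S_k = 5^k − 3^k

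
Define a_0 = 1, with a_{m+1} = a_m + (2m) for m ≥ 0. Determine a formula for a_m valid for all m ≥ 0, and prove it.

Claim: a_m = m^2 − m + 1.

Base case: a_0 = 1, and 0^2 − 0 + 1 = 1.
Assume a_k = k^2 − k + 1.
Then a_{k+1} = a_k + (2k) = (k^2 − k + 1) + (2k) = k^2 + k + 1,
and (k+1)^2 − (k+1) + 1 = k^2 + k + 1.
Hence a_m = m^2 − m + 1 for every m ≥ 0, by induction.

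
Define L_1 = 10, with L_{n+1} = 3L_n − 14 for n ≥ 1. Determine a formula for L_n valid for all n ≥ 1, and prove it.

Claim: L_n = 3^n + 7.

Base case: L_1 = 10, and 3^1 + 7 = 3 + 7 = 10.
Assume L_r = 3^r + 7 for some r ≥ 1.
Then L_{r+1} = 3L_r − 14 = 3·(3^r + 7) − 14 = 3^{r+1} + 21 − 14 = 3^{r+1} + 7.
By induction, L_n = 3^n + 7 for all n ≥ 1.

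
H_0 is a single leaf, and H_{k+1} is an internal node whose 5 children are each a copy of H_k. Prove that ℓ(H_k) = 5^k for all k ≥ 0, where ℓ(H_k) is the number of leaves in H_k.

Base case: ℓ(H_0) = 1, and 5^0 = 1.
Assume ℓ(H_m) = 5^m.
Then ℓ(H_{m+1}) = 5·ℓ(H_m) = 5·5^m = 5^{m+1}.
By induction, ℓ(H_k) = 5^k for all k ≥ 0.

ℓ(H_k) = 5^k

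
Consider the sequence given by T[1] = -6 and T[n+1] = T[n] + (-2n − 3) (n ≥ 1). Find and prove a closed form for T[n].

Claim: T[n] = -n^2 − 2n − 3.

Base case: T[1] = -6, and -1^2 − 2·1 − 3 = -6.
Assume T[j] = -j^2 − 2j − 3.
Then T[j+1] = T[j] + (-2j − 3) = (-j^2 − 2j − 3) + (-2j − 3) = -j^2 − 4j − 6,
and -(j+1)^2 − 2·(j+1) − 3 = -j^2 − 4j − 6.
By induction, T[n] = -n^2 − 2n − 3 for all n ≥ 1.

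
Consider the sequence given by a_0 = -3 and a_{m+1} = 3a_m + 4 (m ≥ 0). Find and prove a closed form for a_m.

Claim: a_m = -3^m − 2.

Base case: a_0 = -3, and -3^0 − 2 = -1 − 2 = -3.
Assume a_k = -3^k − 2 for some k ≥ 0.
Then a_{k+1} = 3a_k + 4 = 3·(-3^k − 2) + 4 = -3^{k+1} − 6 + 4 = -3^{k+1} − 2.
By induction, a_m = -3^m − 2 for all m ≥ 0.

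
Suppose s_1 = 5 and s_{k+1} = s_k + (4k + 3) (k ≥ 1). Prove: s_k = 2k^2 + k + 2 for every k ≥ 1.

Base case: s_1 = 5, and 2·1^2 + 1 + 2 = 5.
Assume s_r = 2r^2 + r + 2.
Then s_{r+1} = s_r + (4r + 3) = (2r^2 + r + 2) + (4r + 3) = 2r^2 + 5r + 5,
and 2·(r+1)^2 + (r+1) + 2 = 2r^2 + 5r + 5.
Hence s_k = 2k^2 + k + 2 for every k ≥ 1, by induction.

s_k = 2k^2 + k + 2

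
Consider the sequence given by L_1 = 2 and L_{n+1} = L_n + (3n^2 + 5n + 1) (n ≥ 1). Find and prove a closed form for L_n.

Claim: L_n = n^3 + n^2 − n + 1.

Base case: L_1 = 2, and 1^3 + 1^2 − 1 + 1 = 2.
Assume L_r = r^3 + r^2 − r + 1.
Then L_{r+1} = L_r + (3r^2 + 5r + 1) = (r^3 + r^2 − r + 1) + (3r^2 + 5r + 1) = r^3 + 4r^2 + 4r + 2,
and (r+1)^3 + (r+1)^2 − (r+1) + 1 = r^3 + 4r^2 + 4r + 2.
This completes the inductive step, so L_n = n^3 + n^2 − n + 1 for all n ≥ 1.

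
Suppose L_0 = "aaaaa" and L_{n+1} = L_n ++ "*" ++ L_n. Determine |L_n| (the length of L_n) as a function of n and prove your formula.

Claim: |L_n| = 6·2^n − 1.

Base case: |L_0| = 5, and 6·2^0 − 1 = 5.
Assume |L_m| = 6·2^m − 1.
Then |L_{m+1}| = |L_m| + 1 + |L_m| = 2|L_m| + 1 = 2(6·2^m − 1) + 1 = 6·2^{m+1} − 2 + 1 = 6·2^{m+1} − 1.
By induction, |L_n| = 6·2^n − 1 for all n ≥ 0.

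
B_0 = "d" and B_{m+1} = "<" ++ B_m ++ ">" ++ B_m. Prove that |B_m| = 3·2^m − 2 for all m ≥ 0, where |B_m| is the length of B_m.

Base case: |B_0| = 1, and 3·2^0 − 2 = 1.
Assume |B_k| = 3·2^k − 2.
Then |B_{k+1}| = 1 + |B_k| + 1 + |B_k| = 2|B_k| + 2 = 2(3·2^k − 2) + 2 = 3·2^{k+1} − 4 + 2 = 3·2^{k+1} − 2.
This completes the inductive step, so |B_m| = 3·2^m − 2 for all m ≥ 0.

|B_m| = 3·2^m − 2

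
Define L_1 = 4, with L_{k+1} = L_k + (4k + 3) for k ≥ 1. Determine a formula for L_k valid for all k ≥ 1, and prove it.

Claim: L_k = 2k^2 + k + 1.

Base case: L_1 = 4, and 2·1^2 + 1 + 1 = 4.
Assume L_r = 2r^2 + r + 1.
Then L_{r+1} = L_r + (4r + 3) = (2r^2 + r + 1) + (4r + 3) = 2r^2 + 5r + 4,
and 2·(r+1)^2 + (r+1) + 1 = 2r^2 + 5r + 4.
Hence L_k = 2k^2 + k + 1 for every k ≥ 1, by induction.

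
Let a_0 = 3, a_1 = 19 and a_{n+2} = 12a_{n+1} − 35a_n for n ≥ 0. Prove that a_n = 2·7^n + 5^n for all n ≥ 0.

Base cases: a_0 = 3 and 2·7^0 + 5^0 = 3; a_1 = 19 and 2·7^1 + 5^1 = 19.
Assume a_j = 2·7^j + 5^j for all 0 ≤ j ≤ r, where r ≥ 1.
Then a_{r+1} = 12a_r − 35a_{r−1} = 12·(2·7^r + 5^r) − 35·(2·7^{r−1} + 5^{r−1}) = 2·(12·7 − 35)7^{r−1} + (12·5 − 35)5^{r−1} = 98·7^{r−1} + 25·5^{r−1} = 2·7^{r+1} + 5^{r+1}.
Hence a_n = 2·7^n + 5^n for every n ≥ 0, by strong induction.

a_n = 2·7^n + 5^n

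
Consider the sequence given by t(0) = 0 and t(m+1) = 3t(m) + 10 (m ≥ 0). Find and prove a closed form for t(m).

Claim: t(m) = 5·3^m − 5.

Base case: t(0) = 0, and 5·3^0 − 5 = 5 − 5 = 0.
Assume t(k) = 5·3^k − 5 for some k ≥ 0.
Then t(k+1) = 3t(k) + 10 = 3·(5·3^k − 5) + 10 = 15·3^k − 15 + 10 = 5·3^{k+1} − 5.
Hence t(m) = 5·3^m − 5 for every m ≥ 0, by induction.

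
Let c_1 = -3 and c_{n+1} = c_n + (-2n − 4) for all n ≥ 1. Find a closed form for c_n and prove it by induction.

Claim: c_n = -n^2 − 3n + 1.

Base case: c_1 = -3, and -1^2 − 3·1 + 1 = -3.
Assume c_k = -k^2 − 3k + 1.
Then c_{k+1} = c_k + (-2k − 4) = (-k^2 − 3k + 1) + (-2k − 4) = -k^2 − 5k − 3,
and -(k+1)^2 − 3·(k+1) + 1 = -k^2 − 5k − 3.
This completes the inductive step, so c_n = -n^2 − 3n + 1 for all n ≥ 1.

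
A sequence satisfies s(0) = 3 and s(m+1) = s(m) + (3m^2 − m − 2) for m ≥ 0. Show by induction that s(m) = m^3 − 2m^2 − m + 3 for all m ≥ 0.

Base case: s(0) = 3, and 0^3 − 2·0^2 − 0 + 3 = 3.
Assume s(r) = r^3 − 2r^2 − r + 3.
Then s(r+1) = s(r) + (3r^2 − r − 2) = (r^3 − 2r^2 − r + 3) + (3r^2 − r − 2) = r^3 + r^2 − 2r + 1,
and (r+1)^3 − 2·(r+1)^2 − (r+1) + 3 = r^3 + r^2 − 2r + 1.
By induction, s(m) = m^3 − 2m^2 − m + 3 for all m ≥ 0.

s(m) = m^3 − 2m^2 − m + 3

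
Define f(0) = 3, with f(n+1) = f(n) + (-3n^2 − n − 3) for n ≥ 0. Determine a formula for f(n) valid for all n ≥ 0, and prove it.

Claim: f(n) = -n^3 + n^2 − 3n + 3.

Base case: f(0) = 3, and -0^3 + 0^2 − 3·0 + 3 = 3.
Assume f(m) = -m^3 + m^2 − 3m + 3.
Then f(m+1) = f(m) + (-3m^2 − m − 3) = (-m^3 + m^2 − 3m + 3) + (-3m^2 − m − 3) = -m^3 − 2m^2 − 4m,
and -(m+1)^3 + (m+1)^2 − 3·(m+1) + 3 = -m^3 − 2m^2 − 4m.
By induction, f(n) = -n^3 + n^2 − 3n + 3 for all n ≥ 0.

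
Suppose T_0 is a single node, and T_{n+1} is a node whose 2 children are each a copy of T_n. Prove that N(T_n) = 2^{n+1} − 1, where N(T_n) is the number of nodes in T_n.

Base case: N(T_0) = 1, and 2^{0+1} − 1 = 1.
Assume N(T_j) = 2^{j+1} − 1.
Then N(T_{j+1}) = 1 + 2N(T_j) = 1 + 2(2^{j+1} − 1) = 2^{j+2} − 2 + 1 = 2^{j+2} − 1.
Hence N(T_n) = 2^{n+1} − 1 for every n ≥ 0, by induction.

N(T_n) = 2^{n+1} − 1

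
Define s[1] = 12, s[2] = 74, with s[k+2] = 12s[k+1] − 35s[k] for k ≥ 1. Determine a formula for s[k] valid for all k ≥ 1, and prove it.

Claim: s[k] = 5^k + 7^k.

Base cases: s[1] = 12 and 5^1 + 7^1 = 12; s[2] = 74 and 5^2 + 7^2 = 74.
Assume s[j] = 5^j + 7^j for all 1 ≤ j ≤ r, where r ≥ 2.
Then s[r+1] = 12s[r] − 35s[r−1] = 12·(5^r + 7^r) − 35·(5^{r−1} + 7^{r−1}) = (12·5 − 35)5^{r−1} + (12·7 − 35)7^{r−1} = 25·5^{r−1} + 49·7^{r−1} = 5^{r+1} + 7^{r+1}.
This completes the inductive step, so s[k] = 5^k + 7^k for all k ≥ 1.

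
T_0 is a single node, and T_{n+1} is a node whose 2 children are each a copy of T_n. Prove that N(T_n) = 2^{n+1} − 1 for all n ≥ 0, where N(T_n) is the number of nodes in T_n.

Base case: N(T_0) = 1, and 2^{0+1} − 1 = 1.
Assume N(T_k) = 2^{k+1} − 1.
Then N(T_{k+1}) = 1 + 2N(T_k) = 1 + 2(2^{k+1} − 1) = 2^{k+2} − 2 + 1 = 2^{k+2} − 1.
This completes the inductive step, so N(T_n) = 2^{n+1} − 1 for all n ≥ 0.

N(T_n) = 2^{n+1} − 1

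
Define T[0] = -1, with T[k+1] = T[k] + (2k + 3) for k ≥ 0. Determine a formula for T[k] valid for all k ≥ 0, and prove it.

Claim: T[k] = k^2 + 2k − 1.

Base case: T[0] = -1, and 0^2 + 2·0 − 1 = -1.
Assume T[j] = j^2 + 2j − 1.
Then T[j+1] = T[j] + (2j + 3) = (j^2 + 2j − 1) + (2j + 3) = j^2 + 4j + 2,
and (j+1)^2 + 2·(j+1) − 1 = j^2 + 4j + 2.
By induction, T[k] = k^2 + 2k − 1 for all k ≥ 0.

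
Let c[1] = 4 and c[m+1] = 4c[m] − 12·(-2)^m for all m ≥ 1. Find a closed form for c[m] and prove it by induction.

Claim: c[m] = 2·4^m + 2·(-2)^m.

Base case: c[1] = 4, and 2·4^1 + 2·(-2)^1 = 8 − 4 = 4.
Assume c[r] = 2·4^r + 2·(-2)^r for some r ≥ 1.
Then c[r+1] = 4c[r] − 12·(-2)^r = 4·(2·4^r + 2·(-2)^r) − 12·(-2)^r = 2·4^{r+1} + 8·(-2)^r − 12·(-2)^r = 2·4^{r+1} − 4·(-2)^r = 2·4^{r+1} + 2·(-2)^{r+1}.
This completes the inductive step, so c[m] = 2·4^m + 2·(-2)^m for all m ≥ 1.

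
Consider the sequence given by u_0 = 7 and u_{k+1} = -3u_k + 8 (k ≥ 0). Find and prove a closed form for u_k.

Claim: u_k = 5·(-3)^k + 2.

Base case: u_0 = 7, and 5·(-3)^0 + 2 = 5 + 2 = 7.
Assume u_r = 5·(-3)^r + 2 for some r ≥ 0.
Then u_{r+1} = -3u_r + 8 = -3·(5·(-3)^r + 2) + 8 = -15·(-3)^r − 6 + 8 = 5·(-3)^{r+1} + 2.
By induction, u_k = 5·(-3)^k + 2 for all k ≥ 0.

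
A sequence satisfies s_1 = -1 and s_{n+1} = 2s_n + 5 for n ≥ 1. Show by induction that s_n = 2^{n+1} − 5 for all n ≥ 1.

Base case: s_1 = -1, and 2^{1+1} − 5 = 4 − 5 = -1.
Assume s_r = 2^{r+1} − 5 for some r ≥ 1.
Then s_{r+1} = 2s_r + 5 = 2·(2^{r+1} − 5) + 5 = 2^{r+2} − 10 + 5 = 2^{r+2} − 5.
So the formula holds for r+1, and by induction s_n = 2^{n+1} − 5 for all n ≥ 1.

s_n = 2^{n+1} − 5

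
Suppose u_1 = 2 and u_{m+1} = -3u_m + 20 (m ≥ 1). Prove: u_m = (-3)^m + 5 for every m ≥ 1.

Base case: u_1 = 2, and (-3)^1 + 5 = -3 + 5 = 2.
Assume u_k = (-3)^k + 5 for some k ≥ 1.
Then u_{k+1} = -3u_k + 20 = -3·((-3)^k + 5) + 20 = -3·(-3)^k − 15 + 20 = (-3)^{k+1} + 5.
So the formula holds for k+1, and by induction u_m = (-3)^m + 5 for all m ≥ 1.

u_m = (-3)^m + 5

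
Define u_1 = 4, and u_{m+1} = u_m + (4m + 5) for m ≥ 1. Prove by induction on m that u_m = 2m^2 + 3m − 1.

Base case: u_1 = 4, and 2·1^2 + 3·1 − 1 = 4.
Assume u_k = 2k^2 + 3k − 1.
Then u_{k+1} = u_k + (4k + 5) = (2k^2 + 3k − 1) + (4k + 5) = 2k^2 + 7k + 4,
and 2·(k+1)^2 + 3·(k+1) − 1 = 2k^2 + 7k + 4.
Hence u_m = 2m^2 + 3m − 1 for every m ≥ 1, by induction.

u_m = 2m^2 + 3m − 1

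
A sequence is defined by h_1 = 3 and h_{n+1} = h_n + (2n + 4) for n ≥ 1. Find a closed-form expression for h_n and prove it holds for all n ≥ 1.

Claim: h_n = n^2 + 3n − 1.

Base case: h_1 = 3, and 1^2 + 3·1 − 1 = 3.
Assume h_r = r^2 + 3r − 1.
Then h_{r+1} = h_r + (2r + 4) = (r^2 + 3r − 1) + (2r + 4) = r^2 + 5r + 3,
and (r+1)^2 + 3·(r+1) − 1 = r^2 + 5r + 3.
By induction, h_n = n^2 + 3n − 1 for all n ≥ 1.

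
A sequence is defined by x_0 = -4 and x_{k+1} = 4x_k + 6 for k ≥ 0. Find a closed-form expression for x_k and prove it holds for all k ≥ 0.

Claim: x_k = -2·4^k − 2.

Base case: x_0 = -4, and -2·4^0 − 2 = -2 − 2 = -4.
Assume x_j = -2·4^j − 2 for some j ≥ 0.
Then x_{j+1} = 4x_j + 6 = 4·(-2·4^j − 2) + 6 = -8·4^j − 8 + 6 = -2·4^{j+1} − 2.
Hence x_k = -2·4^k − 2 for every k ≥ 0, by induction.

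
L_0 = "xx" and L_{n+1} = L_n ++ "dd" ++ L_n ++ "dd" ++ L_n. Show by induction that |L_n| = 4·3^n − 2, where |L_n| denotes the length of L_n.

Base case: |L_0| = 2, and 4·3^0 − 2 = 2.
Assume |L_r| = 4·3^r − 2.
Then |L_{r+1}| = 3|L_r| + 4 = 3(4·3^r − 2) + 4 = 4·3^{r+1} − 6 + 4 = 4·3^{r+1} − 2.
Hence |L_n| = 4·3^n − 2 for every n ≥ 0, by induction.

|L_n| = 4·3^n − 2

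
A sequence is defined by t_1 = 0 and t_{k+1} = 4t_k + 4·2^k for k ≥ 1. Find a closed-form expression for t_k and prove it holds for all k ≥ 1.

Claim: t_k = 4^k − 2·2^k.

Base case: t_1 = 0, and 4^1 − 2·2^1 = 4 − 4 = 0.
Assume t_j = 4^j − 2·2^j for some j ≥ 1.
Then t_{j+1} = 4t_j + 4·2^j = 4·(4^j − 2·2^j) + 4·2^j = 4^{j+1} − 8·2^j + 4·2^j = 4^{j+1} − 4·2^j = 4^{j+1} − 2·2^{j+1}.
This completes the inductive step, so t_k = 4^k − 2·2^k for all k ≥ 1.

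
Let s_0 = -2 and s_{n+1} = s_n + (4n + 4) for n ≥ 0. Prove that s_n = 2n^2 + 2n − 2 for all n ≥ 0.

Base case: s_0 = -2, and 2·0^2 + 2·0 − 2 = -2.
Assume s_j = 2j^2 + 2j − 2.
Then s_{j+1} = s_j + (4j + 4) = (2j^2 + 2j − 2) + (4j + 4) = 2j^2 + 6j + 2,
and 2·(j+1)^2 + 2·(j+1) − 2 = 2j^2 + 6j + 2.
Hence s_n = 2n^2 + 2n − 2 for every n ≥ 0, by induction.

s_n = 2n^2 + 2n − 2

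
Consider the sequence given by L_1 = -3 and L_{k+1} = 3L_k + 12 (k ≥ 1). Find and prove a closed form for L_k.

Claim: L_k = 3^k − 6.

Base case: L_1 = -3, and 3^1 − 6 = 3 − 6 = -3.
Assume L_m = 3^m − 6 for some m ≥ 1.
Then L_{m+1} = 3L_m + 12 = 3·(3^m − 6) + 12 = 3^{m+1} − 18 + 12 = 3^{m+1} − 6.
This completes the inductive step, so L_k = 3^k − 6 for all k ≥ 1.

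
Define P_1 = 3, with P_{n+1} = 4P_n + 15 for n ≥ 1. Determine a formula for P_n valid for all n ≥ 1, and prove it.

Claim: P_n = 2·4^n − 5.

Base case: P_1 = 3, and 2·4^1 − 5 = 8 − 5 = 3.
Assume P_k = 2·4^k − 5 for some k ≥ 1.
Then P_{k+1} = 4P_k + 15 = 4·(2·4^k − 5) + 15 = 8·4^k − 20 + 15 = 2·4^{k+1} − 5.
Hence P_n = 2·4^n − 5 for every n ≥ 1, by induction.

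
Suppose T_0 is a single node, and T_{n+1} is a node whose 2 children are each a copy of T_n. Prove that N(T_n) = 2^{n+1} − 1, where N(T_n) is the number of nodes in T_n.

Base case: N(T_0) = 1, and 2^{0+1} − 1 = 1.
Assume N(T_j) = 2^{j+1} − 1.
Then N(T_{j+1}) = 1 + 2N(T_j) = 1 + 2(2^{j+1} − 1) = 2^{j+2} − 2 + 1 = 2^{j+2} − 1.
This completes the inductive step, so N(T_n) = 2^{n+1} − 1 for all n ≥ 0.

N(T_n) = 2^{n+1} − 1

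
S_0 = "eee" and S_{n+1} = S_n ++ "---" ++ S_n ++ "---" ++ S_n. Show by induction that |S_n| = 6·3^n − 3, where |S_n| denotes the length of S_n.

Base case: |S_0| = 3, and 6·3^0 − 3 = 3.
Assume |S_k| = 6·3^k − 3.
Then |S_{k+1}| = 3|S_k| + 6 = 3(6·3^k − 3) + 6 = 6·3^{k+1} − 9 + 6 = 6·3^{k+1} − 3.
Hence |S_n| = 6·3^n − 3 for every n ≥ 0, by induction.

|S_n| = 6·3^n − 3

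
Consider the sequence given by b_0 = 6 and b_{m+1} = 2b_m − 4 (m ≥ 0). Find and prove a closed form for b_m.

Claim: b_m = 2^{m+1} + 4.

Base case: b_0 = 6, and 2^{0+1} + 4 = 2 + 4 = 6.
Assume b_r = 2^{r+1} + 4 for some r ≥ 0.
Then b_{r+1} = 2b_r − 4 = 2·(2^{r+1} + 4) − 4 = 2^{r+2} + 8 − 4 = 2^{r+2} + 4.
By induction, b_m = 2^{m+1} + 4 for all m ≥ 0.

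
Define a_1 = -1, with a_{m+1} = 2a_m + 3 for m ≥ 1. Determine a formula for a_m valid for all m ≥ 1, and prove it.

Claim: a_m = 2^m − 3.

Base case: a_1 = -1, and 2^1 − 3 = 2 − 3 = -1.
Assume a_k = 2^k − 3 for some k ≥ 1.
Then a_{k+1} = 2a_k + 3 = 2·(2^k − 3) + 3 = 2^{k+1} − 6 + 3 = 2^{k+1} − 3.
This completes the inductive step, so a_m = 2^m − 3 for all m ≥ 1.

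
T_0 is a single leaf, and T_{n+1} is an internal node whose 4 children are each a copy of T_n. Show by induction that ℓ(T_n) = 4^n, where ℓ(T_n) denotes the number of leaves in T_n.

Base case: ℓ(T_0) = 1, and 4^0 = 1.
Assume ℓ(T_j) = 4^j.
Then ℓ(T_{j+1}) = 4·ℓ(T_j) = 4·4^j = 4^{j+1}.
This completes the inductive step, so ℓ(T_n) = 4^n for all n ≥ 0.

ℓ(T_n) = 4^n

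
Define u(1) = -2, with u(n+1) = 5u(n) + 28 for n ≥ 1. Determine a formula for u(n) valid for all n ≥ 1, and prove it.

Claim: u(n) = 5^n − 7.

Base case: u(1) = -2, and 5^1 − 7 = 5 − 7 = -2.
Assume u(r) = 5^r − 7 for some r ≥ 1.
Then u(r+1) = 5u(r) + 28 = 5·(5^r − 7) + 28 = 5^{r+1} − 35 + 28 = 5^{r+1} − 7.
Hence u(n) = 5^n − 7 for every n ≥ 1, by induction.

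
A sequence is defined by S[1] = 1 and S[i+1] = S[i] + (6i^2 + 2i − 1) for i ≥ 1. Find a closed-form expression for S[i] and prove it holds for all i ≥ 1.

Claim: S[i] = 2i^3 − 2i^2 − i + 2.

Base case: S[1] = 1, and 2·1^3 − 2·1^2 − 1 + 2 = 1.
Assume S[r] = 2r^3 − 2r^2 − r + 2.
Then S[r+1] = S[r] + (6r^2 + 2r − 1) = (2r^3 − 2r^2 − r + 2) + (6r^2 + 2r − 1) = 2r^3 + 4r^2 + r + 1,
and 2·(r+1)^3 − 2·(r+1)^2 − (r+1) + 2 = 2r^3 + 4r^2 + r + 1.
By induction, S[i] = 2i^3 − 2i^2 − i + 2 for all i ≥ 1.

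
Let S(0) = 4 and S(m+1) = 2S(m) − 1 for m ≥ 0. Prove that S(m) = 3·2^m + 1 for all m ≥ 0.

Base case: S(0) = 4, and 3·2^0 + 1 = 3 + 1 = 4.
Assume S(k) = 3·2^k + 1 for some k ≥ 0.
Then S(k+1) = 2S(k) − 1 = 2·(3·2^k + 1) − 1 = 6·2^k + 2 − 1 = 3·2^{k+1} + 1.
Hence S(m) = 3·2^m + 1 for every m ≥ 0, by induction.

S(m) = 3·2^m + 1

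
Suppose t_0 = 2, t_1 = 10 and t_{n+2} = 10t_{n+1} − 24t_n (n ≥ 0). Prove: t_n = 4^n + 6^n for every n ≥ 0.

Base cases: t_0 = 2 and 4^0 + 6^0 = 2; t_1 = 10 and 4^1 + 6^1 = 10.
Assume t_i = 4^i + 6^i for all 0 ≤ i ≤ j, where j ≥ 1.
Then t_{j+1} = 10t_j − 24t_{j−1} = 10·(4^j + 6^j) − 24·(4^{j−1} + 6^{j−1}) = (10·4 − 24)4^{j−1} + (10·6 − 24)6^{j−1} = 16·4^{j−1} + 36·6^{j−1} = 4^{j+1} + 6^{j+1}.
So the formula holds for j+1, and by strong induction t_n = 4^n + 6^n for all n ≥ 0.

t_n = 4^n + 6^n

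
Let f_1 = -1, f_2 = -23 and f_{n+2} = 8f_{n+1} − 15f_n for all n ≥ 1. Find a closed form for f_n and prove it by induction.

Claim: f_n = 3·3^n − 2·5^n.

Base cases: f_1 = -1 and 3·3^1 − 2·5^1 = -1; f_2 = -23 and 3·3^2 − 2·5^2 = -23.
Assume f_j = 3·3^j − 2·5^j for all 1 ≤ j ≤ m, where m ≥ 2.
Then f_{m+1} = 8f_m − 15f_{m−1} = 8·(3·3^m − 2·5^m) − 15·(3·3^{m−1} − 2·5^{m−1}) = 3·(8·3 − 15)3^{m−1} − 2·(8·5 − 15)5^{m−1} = 27·3^{m−1} − 50·5^{m−1} = 3·3^{m+1} − 2·5^{m+1}.
Hence f_n = 3·3^n − 2·5^n for every n ≥ 1, by strong induction.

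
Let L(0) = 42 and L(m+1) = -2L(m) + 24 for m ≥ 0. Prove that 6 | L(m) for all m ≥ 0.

Base case: L(0) = 42 = 6·7, so 6 | L(0).
Assume 6 | L(r), so L(r) = 6t for some integer t.
Then L(r+1) = -2L(r) + 24 = -2·(6t) + 24 = 6(-2t + 4), so 6 | L(r+1).
Hence 6 | L(m) for every m ≥ 0, by induction.

6 | L(m)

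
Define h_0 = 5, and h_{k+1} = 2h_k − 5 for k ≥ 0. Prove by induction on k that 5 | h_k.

Base case: h_0 = 5 = 5·1, so 5 | h_0.
Assume 5 | h_m, so h_m = 5t for some integer t.
Then h_{m+1} = 2h_m − 5 = 2·(5t) − 5 = 5(2t − 1), so 5 | h_{m+1}.
By induction, 5 | h_k for all k ≥ 0.

5 | h_k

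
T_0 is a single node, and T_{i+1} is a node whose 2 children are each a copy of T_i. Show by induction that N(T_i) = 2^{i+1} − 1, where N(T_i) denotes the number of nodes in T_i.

Base case: N(T_0) = 1, and 2^{0+1} − 1 = 1.
Assume N(T_k) = 2^{k+1} − 1.
Then N(T_{k+1}) = 1 + 2N(T_k) = 1 + 2(2^{k+1} − 1) = 2^{k+2} − 2 + 1 = 2^{k+2} − 1.
So the formula holds for k+1, and by induction N(T_i) = 2^{i+1} − 1 for all i ≥ 0.

N(T_i) = 2^{i+1} − 1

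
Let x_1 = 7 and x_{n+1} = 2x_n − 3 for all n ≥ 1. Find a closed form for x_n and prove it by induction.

Claim: x_n = 2^{n+1} + 3.

Base case: x_1 = 7, and 2^{1+1} + 3 = 4 + 3 = 7.
Assume x_r = 2^{r+1} + 3 for some r ≥ 1.
Then x_{r+1} = 2x_r − 3 = 2·(2^{r+1} + 3) − 3 = 2^{r+2} + 6 − 3 = 2^{r+2} + 3.
This completes the inductive step, so x_n = 2^{n+1} + 3 for all n ≥ 1.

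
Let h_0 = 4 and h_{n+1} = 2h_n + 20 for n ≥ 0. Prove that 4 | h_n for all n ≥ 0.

Base case: h_0 = 4 = 4·1, so 4 | h_0.
Assume 4 | h_r, so h_r = 4t for some integer t.
Then h_{r+1} = 2h_r + 20 = 2·(4t) + 20 = 4(2t + 5), so 4 | h_{r+1}.
This completes the inductive step, so 4 | h_n for all n ≥ 0.

4 | h_n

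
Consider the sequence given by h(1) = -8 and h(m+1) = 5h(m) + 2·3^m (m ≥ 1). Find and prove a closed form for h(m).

Claim: h(m) = -5^m − 3^m.

Base case: h(1) = -8, and -5^1 − 3^1 = -5 − 3 = -8.
Assume h(j) = -5^j − 3^j for some j ≥ 1.
Then h(j+1) = 5h(j) + 2·3^j = 5·(-5^j − 3^j) + 2·3^j = -5^{j+1} − 5·3^j + 2·3^j = -5^{j+1} − 3·3^j = -5^{j+1} − 3^{j+1}.
Hence h(m) = -5^m − 3^m for every m ≥ 1, by induction.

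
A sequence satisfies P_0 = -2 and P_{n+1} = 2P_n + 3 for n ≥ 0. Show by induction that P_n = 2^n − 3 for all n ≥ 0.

Base case: P_0 = -2, and 2^0 − 3 = 1 − 3 = -2.
Assume P_k = 2^k − 3 for some k ≥ 0.
Then P_{k+1} = 2P_k + 3 = 2·(2^k − 3) + 3 = 2^{k+1} − 6 + 3 = 2^{k+1} − 3.
Hence P_n = 2^n − 3 for every n ≥ 0, by induction.

P_n = 2^n − 3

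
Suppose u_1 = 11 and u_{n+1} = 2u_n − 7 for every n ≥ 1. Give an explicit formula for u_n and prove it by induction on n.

Claim: u_n = 2^{n+1} + 7.

Base case: u_1 = 11, and 2^{1+1} + 7 = 4 + 7 = 11.
Assume u_m = 2^{m+1} + 7 for some m ≥ 1.
Then u_{m+1} = 2u_m − 7 = 2·(2^{m+1} + 7) − 7 = 2^{m+2} + 14 − 7 = 2^{m+2} + 7.
By induction, u_n = 2^{n+1} + 7 for all n ≥ 1.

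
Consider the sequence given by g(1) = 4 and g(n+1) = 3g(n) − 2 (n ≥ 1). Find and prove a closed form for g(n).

Claim: g(n) = 3^n + 1.

Base case: g(1) = 4, and 3^1 + 1 = 3 + 1 = 4.
Assume g(j) = 3^j + 1 for some j ≥ 1.
Then g(j+1) = 3g(j) − 2 = 3·(3^j + 1) − 2 = 3^{j+1} + 3 − 2 = 3^{j+1} + 1.
So the formula holds for j+1, and by induction g(n) = 3^n + 1 for all n ≥ 1.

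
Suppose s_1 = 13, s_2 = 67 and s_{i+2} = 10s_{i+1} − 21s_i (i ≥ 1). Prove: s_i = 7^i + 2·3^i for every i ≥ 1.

Base cases: s_1 = 13 and 7^1 + 2·3^1 = 13; s_2 = 67 and 7^2 + 2·3^2 = 67.
Assume s_t = 7^t + 2·3^t for all 1 ≤ t ≤ j, where j ≥ 2.
Then s_{j+1} = 10s_j − 21s_{j−1} = 10·(7^j + 2·3^j) − 21·(7^{j−1} + 2·3^{j−1}) = (10·7 − 21)7^{j−1} + 2·(10·3 − 21)3^{j−1} = 49·7^{j−1} + 18·3^{j−1} = 7^{j+1} + 2·3^{j+1}.
By strong induction, s_i = 7^i + 2·3^i for all i ≥ 1.

s_i = 7^i + 2·3^i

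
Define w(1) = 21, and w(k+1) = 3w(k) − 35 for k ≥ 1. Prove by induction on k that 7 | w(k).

Base case: w(1) = 21 = 7·3, so 7 | w(1).
Assume 7 | w(m), so w(m) = 7t for some integer t.
Then w(m+1) = 3w(m) − 35 = 3·(7t) − 35 = 7(3t − 5), so 7 | w(m+1).
By induction, 7 | w(k) for all k ≥ 1.

7 | w(k)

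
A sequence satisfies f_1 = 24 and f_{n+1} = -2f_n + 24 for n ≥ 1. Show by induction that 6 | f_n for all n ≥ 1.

Base case: f_1 = 24 = 6·4, so 6 | f_1.
Assume 6 | f_r, so f_r = 6t for some integer t.
Then f_{r+1} = -2f_r + 24 = -2·(6t) + 24 = 6(-2t + 4), so 6 | f_{r+1}.
Hence 6 | f_n for every n ≥ 1, by induction.

6 | f_n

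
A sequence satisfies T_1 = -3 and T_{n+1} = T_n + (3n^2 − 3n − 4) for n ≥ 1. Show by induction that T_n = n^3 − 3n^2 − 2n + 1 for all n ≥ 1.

Base case: T_1 = -3, and 1^3 − 3·1^2 − 2·1 + 1 = -3.
Assume T_k = k^3 − 3k^2 − 2k + 1.
Then T_{k+1} = T_k + (3k^2 − 3k − 4) = (k^3 − 3k^2 − 2k + 1) + (3k^2 − 3k − 4) = k^3 − 5k − 3,
and (k+1)^3 − 3·(k+1)^2 − 2·(k+1) + 1 = k^3 − 5k − 3.
Hence T_n = n^3 − 3n^2 − 2n + 1 for every n ≥ 1, by induction.

T_n = n^3 − 3n^2 − 2n + 1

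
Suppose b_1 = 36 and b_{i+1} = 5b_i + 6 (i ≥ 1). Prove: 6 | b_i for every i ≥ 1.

Base case: b_1 = 36 = 6·6, so 6 | b_1.
Assume 6 | b_m, so b_m = 6t for some integer t.
Then b_{m+1} = 5b_m + 6 = 5·(6t) + 6 = 6(5t + 1), so 6 | b_{m+1}.
By induction, 6 | b_i for all i ≥ 1.

6 | b_i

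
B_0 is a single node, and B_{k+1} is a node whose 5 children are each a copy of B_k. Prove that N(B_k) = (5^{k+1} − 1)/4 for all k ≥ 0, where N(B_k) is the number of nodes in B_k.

Base case: N(B_0) = 1, and (5^{0+1} − 1)/4 = 1.
Assume N(B_m) = (5^{m+1} − 1)/4.
Then N(B_{m+1}) = 1 + 5N(B_m) = 1 + 5·(5^{m+1} − 1)/4 = 1 + (5^{m+2} − 5)/4 = (4 + 5^{m+2} − 5)/4 = (5^{m+2} − 1)/4.
So the formula holds for m+1, and by induction N(B_k) = (5^{k+1} − 1)/4 for all k ≥ 0.

N(B_k) = (5^{k+1} − 1)/4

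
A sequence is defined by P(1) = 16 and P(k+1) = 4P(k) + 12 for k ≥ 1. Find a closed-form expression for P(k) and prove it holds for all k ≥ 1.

Claim: P(k) = 5·4^k − 4.

Base case: P(1) = 16, and 5·4^1 − 4 = 20 − 4 = 16.
Assume P(j) = 5·4^j − 4 for some j ≥ 1.
Then P(j+1) = 4P(j) + 12 = 4·(5·4^j − 4) + 12 = 20·4^j − 16 + 12 = 5·4^{j+1} − 4.
So the formula holds for j+1, and by induction P(k) = 5·4^k − 4 for all k ≥ 1.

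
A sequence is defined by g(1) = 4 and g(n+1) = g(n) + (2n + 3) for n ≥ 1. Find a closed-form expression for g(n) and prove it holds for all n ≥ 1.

Claim: g(n) = n^2 + 2n + 1.

Base case: g(1) = 4, and 1^2 + 2·1 + 1 = 4.
Assume g(j) = j^2 + 2j + 1.
Then g(j+1) = g(j) + (2j + 3) = (j^2 + 2j + 1) + (2j + 3) = j^2 + 4j + 4,
and (j+1)^2 + 2·(j+1) + 1 = j^2 + 4j + 4.
This completes the inductive step, so g(n) = n^2 + 2n + 1 for all n ≥ 1.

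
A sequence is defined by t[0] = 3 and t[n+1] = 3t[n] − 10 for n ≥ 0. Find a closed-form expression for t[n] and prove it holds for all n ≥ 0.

Claim: t[n] = -2·3^n + 5.

Base case: t[0] = 3, and -2·3^0 + 5 = -2 + 5 = 3.
Assume t[j] = -2·3^j + 5 for some j ≥ 0.
Then t[j+1] = 3t[j] − 10 = 3·(-2·3^j + 5) − 10 = -6·3^j + 15 − 10 = -2·3^{j+1} + 5.
Hence t[n] = -2·3^n + 5 for every n ≥ 0, by induction.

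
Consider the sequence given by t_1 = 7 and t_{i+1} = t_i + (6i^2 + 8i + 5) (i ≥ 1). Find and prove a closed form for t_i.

Claim: t_i = 2i^3 + i^2 + 2i + 2.

Base case: t_1 = 7, and 2·1^3 + 1^2 + 2·1 + 2 = 7.
Assume t_j = 2j^3 + j^2 + 2j + 2.
Then t_{j+1} = t_j + (6j^2 + 8j + 5) = (2j^3 + j^2 + 2j + 2) + (6j^2 + 8j + 5) = 2j^3 + 7j^2 + 10j + 7,
and 2·(j+1)^3 + (j+1)^2 + 2·(j+1) + 2 = 2j^3 + 7j^2 + 10j + 7.
Hence t_i = 2i^3 + i^2 + 2i + 2 for every i ≥ 1, by induction.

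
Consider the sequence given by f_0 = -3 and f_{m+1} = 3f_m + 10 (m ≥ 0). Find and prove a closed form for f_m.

Claim: f_m = 2·3^m − 5.

Base case: f_0 = -3, and 2·3^0 − 5 = 2 − 5 = -3.
Assume f_k = 2·3^k − 5 for some k ≥ 0.
Then f_{k+1} = 3f_k + 10 = 3·(2·3^k − 5) + 10 = 6·3^k − 15 + 10 = 2·3^{k+1} − 5.
By induction, f_m = 2·3^m − 5 for all m ≥ 0.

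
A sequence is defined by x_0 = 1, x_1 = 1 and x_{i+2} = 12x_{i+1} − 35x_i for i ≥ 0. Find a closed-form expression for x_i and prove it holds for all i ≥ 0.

Claim: x_i = 3·5^i − 2·7^i.

Base cases: x_0 = 1 and 3·5^0 − 2·7^0 = 1; x_1 = 1 and 3·5^1 − 2·7^1 = 1.
Assume x_j = 3·5^j − 2·7^j for all 0 ≤ j ≤ r, where r ≥ 1.
Then x_{r+1} = 12x_r − 35x_{r−1} = 12·(3·5^r − 2·7^r) − 35·(3·5^{r−1} − 2·7^{r−1}) = 3·(12·5 − 35)5^{r−1} − 2·(12·7 − 35)7^{r−1} = 75·5^{r−1} − 98·7^{r−1} = 3·5^{r+1} − 2·7^{r+1}.
Hence x_i = 3·5^i − 2·7^i for every i ≥ 0, by strong induction.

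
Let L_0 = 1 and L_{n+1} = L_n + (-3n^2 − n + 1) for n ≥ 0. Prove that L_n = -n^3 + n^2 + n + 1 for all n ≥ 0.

Base case: L_0 = 1, and -0^3 + 0^2 + 0 + 1 = 1.
Assume L_j = -j^3 + j^2 + j + 1.
Then L_{j+1} = L_j + (-3j^2 − j + 1) = (-j^3 + j^2 + j + 1) + (-3j^2 − j + 1) = -j^3 − 2j^2 + 2,
and -(j+1)^3 + (j+1)^2 + (j+1) + 1 = -j^3 − 2j^2 + 2.
Hence L_n = -n^3 + n^2 + n + 1 for every n ≥ 0, by induction.

L_n = -n^3 + n^2 + n + 1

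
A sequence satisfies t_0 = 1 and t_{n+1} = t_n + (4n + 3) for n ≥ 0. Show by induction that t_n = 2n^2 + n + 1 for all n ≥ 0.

Base case: t_0 = 1, and 2·0^2 + 0 + 1 = 1.
Assume t_m = 2m^2 + m + 1.
Then t_{m+1} = t_m + (4m + 3) = (2m^2 + m + 1) + (4m + 3) = 2m^2 + 5m + 4,
and 2·(m+1)^2 + (m+1) + 1 = 2m^2 + 5m + 4.
By induction, t_n = 2n^2 + n + 1 for all n ≥ 0.

t_n = 2n^2 + n + 1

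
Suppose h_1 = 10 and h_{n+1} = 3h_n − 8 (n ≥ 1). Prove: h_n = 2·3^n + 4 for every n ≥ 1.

Base case: h_1 = 10, and 2·3^1 + 4 = 6 + 4 = 10.
Assume h_j = 2·3^j + 4 for some j ≥ 1.
Then h_{j+1} = 3h_j − 8 = 3·(2·3^j + 4) − 8 = 6·3^j + 12 − 8 = 2·3^{j+1} + 4.
Hence h_n = 2·3^n + 4 for every n ≥ 1, by induction.

h_n = 2·3^n + 4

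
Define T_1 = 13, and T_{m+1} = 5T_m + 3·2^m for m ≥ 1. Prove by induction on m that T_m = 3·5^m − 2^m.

Base case: T_1 = 13, and 3·5^1 − 2^1 = 15 − 2 = 13.
Assume T_j = 3·5^j − 2^j for some j ≥ 1.
Then T_{j+1} = 5T_j + 3·2^j = 5·(3·5^j − 2^j) + 3·2^j = 3·5^{j+1} − 5·2^j + 3·2^j = 3·5^{j+1} − 2·2^j = 3·5^{j+1} − 2^{j+1}.
Hence T_m = 3·5^m − 2^m for every m ≥ 1, by induction.

T_m = 3·5^m − 2^m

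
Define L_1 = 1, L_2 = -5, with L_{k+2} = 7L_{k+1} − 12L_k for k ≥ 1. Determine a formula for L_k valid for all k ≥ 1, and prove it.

Claim: L_k = 3·3^k − 2·4^k.

Base cases: L_1 = 1 and 3·3^1 − 2·4^1 = 1; L_2 = -5 and 3·3^2 − 2·4^2 = -5.
Assume L_i = 3·3^i − 2·4^i for all 1 ≤ i ≤ j, where j ≥ 2.
Then L_{j+1} = 7L_j − 12L_{j−1} = 7·(3·3^j − 2·4^j) − 12·(3·3^{j−1} − 2·4^{j−1}) = 3·(7·3 − 12)3^{j−1} − 2·(7·4 − 12)4^{j−1} = 27·3^{j−1} − 32·4^{j−1} = 3·3^{j+1} − 2·4^{j+1}.
This completes the inductive step, so L_k = 3·3^k − 2·4^k for all k ≥ 1.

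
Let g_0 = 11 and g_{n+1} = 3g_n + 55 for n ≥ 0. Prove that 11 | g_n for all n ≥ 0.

Base case: g_0 = 11 = 11·1, so 11 | g_0.
Assume 11 | g_j, so g_j = 11t for some integer t.
Then g_{j+1} = 3g_j + 55 = 3·(11t) + 55 = 11(3t + 5), so 11 | g_{j+1}.
So the property holds for j+1, and by induction 11 | g_n for all n ≥ 0.

11 | g_n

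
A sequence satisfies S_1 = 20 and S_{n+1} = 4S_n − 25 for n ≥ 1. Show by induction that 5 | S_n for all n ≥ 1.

Base case: S_1 = 20 = 5·4, so 5 | S_1.
Assume 5 | S_r, so S_r = 5t for some integer t.
Then S_{r+1} = 4S_r − 25 = 4·(5t) − 25 = 5(4t − 5), so 5 | S_{r+1}.
By induction, 5 | S_n for all n ≥ 1.

5 | S_n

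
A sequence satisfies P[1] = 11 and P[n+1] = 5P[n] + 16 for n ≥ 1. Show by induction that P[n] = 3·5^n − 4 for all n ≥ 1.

Base case: P[1] = 11, and 3·5^1 − 4 = 15 − 4 = 11.
Assume P[k] = 3·5^k − 4 for some k ≥ 1.
Then P[k+1] = 5P[k] + 16 = 5·(3·5^k − 4) + 16 = 15·5^k − 20 + 16 = 3·5^{k+1} − 4.
Hence P[n] = 3·5^n − 4 for every n ≥ 1, by induction.

P[n] = 3·5^n − 4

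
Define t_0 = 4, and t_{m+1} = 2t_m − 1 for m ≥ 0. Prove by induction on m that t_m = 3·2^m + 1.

Base case: t_0 = 4, and 3·2^0 + 1 = 3 + 1 = 4.
Assume t_j = 3·2^j + 1 for some j ≥ 0.
Then t_{j+1} = 2t_j − 1 = 2·(3·2^j + 1) − 1 = 6·2^j + 2 − 1 = 3·2^{j+1} + 1.
By induction, t_m = 3·2^m + 1 for all m ≥ 0.

t_m = 3·2^m + 1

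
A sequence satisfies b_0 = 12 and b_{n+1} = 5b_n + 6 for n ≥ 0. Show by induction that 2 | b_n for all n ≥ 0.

Base case: b_0 = 12 = 2·6, so 2 | b_0.
Assume 2 | b_j, so b_j = 2t for some integer t.
Then b_{j+1} = 5b_j + 6 = 5·(2t) + 6 = 2(5t + 3), so 2 | b_{j+1}.
This completes the inductive step, so 2 | b_n for all n ≥ 0.

2 | b_n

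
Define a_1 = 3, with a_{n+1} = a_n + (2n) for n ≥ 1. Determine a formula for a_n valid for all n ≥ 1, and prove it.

Claim: a_n = n^2 − n + 3.

Base case: a_1 = 3, and 1^2 − 1 + 3 = 3.
Assume a_r = r^2 − r + 3.
Then a_{r+1} = a_r + (2r) = (r^2 − r + 3) + (2r) = r^2 + r + 3,
and (r+1)^2 − (r+1) + 3 = r^2 + r + 3.
This completes the inductive step, so a_n = n^2 − n + 3 for all n ≥ 1.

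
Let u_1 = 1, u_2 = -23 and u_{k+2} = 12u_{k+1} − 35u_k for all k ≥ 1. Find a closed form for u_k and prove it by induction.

Claim: u_k = 3·5^k − 2·7^k.

Base cases: u_1 = 1 and 3·5^1 − 2·7^1 = 1; u_2 = -23 and 3·5^2 − 2·7^2 = -23.
Assume u_i = 3·5^i − 2·7^i for all 1 ≤ i ≤ j, where j ≥ 2.
Then u_{j+1} = 12u_j − 35u_{j−1} = 12·(3·5^j − 2·7^j) − 35·(3·5^{j−1} − 2·7^{j−1}) = 3·(12·5 − 35)5^{j−1} − 2·(12·7 − 35)7^{j−1} = 75·5^{j−1} − 98·7^{j−1} = 3·5^{j+1} − 2·7^{j+1}.
This completes the inductive step, so u_k = 3·5^k − 2·7^k for all k ≥ 1.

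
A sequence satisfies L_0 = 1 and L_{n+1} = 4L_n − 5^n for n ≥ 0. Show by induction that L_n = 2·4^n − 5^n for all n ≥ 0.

Base case: L_0 = 1, and 2·4^0 − 5^0 = 2 − 1 = 1.
Assume L_r = 2·4^r − 5^r for some r ≥ 0.
Then L_{r+1} = 4L_r − 5^r = 4·(2·4^r − 5^r) − 5^r = 2·4^{r+1} − 4·5^r − 5^r = 2·4^{r+1} − 5·5^r = 2·4^{r+1} − 5^{r+1}.
By induction, L_n = 2·4^n − 5^n for all n ≥ 0.

L_n = 2·4^n − 5^n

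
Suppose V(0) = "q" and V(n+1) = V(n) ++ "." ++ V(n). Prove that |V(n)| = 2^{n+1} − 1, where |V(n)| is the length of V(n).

Base case: |V(0)| = 1, and 2^{0+1} − 1 = 1.
Assume |V(j)| = 2^{j+1} − 1.
Then |V(j+1)| = |V(j)| + 1 + |V(j)| = 2|V(j)| + 1 = 2(2^{j+1} − 1) + 1 = 2^{j+2} − 2 + 1 = 2^{j+2} − 1.
Hence |V(n)| = 2^{n+1} − 1 for every n ≥ 0, by induction.

|V(n)| = 2^{n+1} − 1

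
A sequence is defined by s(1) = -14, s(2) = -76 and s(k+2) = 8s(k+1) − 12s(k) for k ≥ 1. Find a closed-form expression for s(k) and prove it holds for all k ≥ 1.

Claim: s(k) = -2^k − 2·6^k.

Base cases: s(1) = -14 and -2^1 − 2·6^1 = -14; s(2) = -76 and -2^2 − 2·6^2 = -76.
Assume s(j) = -2^j − 2·6^j for all 1 ≤ j ≤ m, where m ≥ 2.
Then s(m+1) = 8s(m) − 12s(m−1) = 8·(-2^m − 2·6^m) − 12·(-2^{m−1} − 2·6^{m−1}) = -(8·2 − 12)2^{m−1} − 2·(8·6 − 12)6^{m−1} = -4·2^{m−1} − 72·6^{m−1} = -2^{m+1} − 2·6^{m+1}.
Hence s(k) = -2^k − 2·6^k for every k ≥ 1, by strong induction.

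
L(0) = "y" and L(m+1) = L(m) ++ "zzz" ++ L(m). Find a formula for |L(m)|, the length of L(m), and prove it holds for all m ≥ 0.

Claim: |L(m)| = 2^{m+2} − 3.

Base case: |L(0)| = 1, and 2^{0+2} − 3 = 1.
Assume |L(k)| = 2^{k+2} − 3.
Then |L(k+1)| = |L(k)| + 3 + |L(k)| = 2|L(k)| + 3 = 2(2^{k+2} − 3) + 3 = 2^{k+3} − 6 + 3 = 2^{k+3} − 3.
Hence |L(m)| = 2^{m+2} − 3 for every m ≥ 0, by induction.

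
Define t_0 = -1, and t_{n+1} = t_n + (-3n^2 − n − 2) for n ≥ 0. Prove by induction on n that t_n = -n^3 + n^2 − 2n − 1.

Base case: t_0 = -1, and -0^3 + 0^2 − 2·0 − 1 = -1.
Assume t_r = -r^3 + r^2 − 2r − 1.
Then t_{r+1} = t_r + (-3r^2 − r − 2) = (-r^3 + r^2 − 2r − 1) + (-3r^2 − r − 2) = -r^3 − 2r^2 − 3r − 3,
and -(r+1)^3 + (r+1)^2 − 2·(r+1) − 1 = -r^3 − 2r^2 − 3r − 3.
By induction, t_n = -n^3 + n^2 − 2n − 1 for all n ≥ 0.

t_n = -n^3 + n^2 − 2n − 1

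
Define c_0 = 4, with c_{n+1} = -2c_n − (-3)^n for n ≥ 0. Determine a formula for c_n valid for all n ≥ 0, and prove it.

Claim: c_n = 3·(-2)^n + (-3)^n.

Base case: c_0 = 4, and 3·(-2)^0 + (-3)^0 = 3 + 1 = 4.
Assume c_k = 3·(-2)^k + (-3)^k for some k ≥ 0.
Then c_{k+1} = -2c_k − (-3)^k = -2·(3·(-2)^k + (-3)^k) − (-3)^k = 3·(-2)^{k+1} − 2·(-3)^k − (-3)^k = 3·(-2)^{k+1} − 3·(-3)^k = 3·(-2)^{k+1} + (-3)^{k+1}.
Hence c_n = 3·(-2)^n + (-3)^n for every n ≥ 0, by induction.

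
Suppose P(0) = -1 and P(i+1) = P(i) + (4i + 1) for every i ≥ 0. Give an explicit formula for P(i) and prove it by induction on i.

Claim: P(i) = 2i^2 − i − 1.

Base case: P(0) = -1, and 2·0^2 − 0 − 1 = -1.
Assume P(r) = 2r^2 − r − 1.
Then P(r+1) = P(r) + (4r + 1) = (2r^2 − r − 1) + (4r + 1) = 2r^2 + 3r,
and 2·(r+1)^2 − (r+1) − 1 = 2r^2 + 3r.
Hence P(i) = 2i^2 − i − 1 for every i ≥ 0, by induction.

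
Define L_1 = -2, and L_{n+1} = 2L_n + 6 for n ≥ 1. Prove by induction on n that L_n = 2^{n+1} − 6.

Base case: L_1 = -2, and 2^{1+1} − 6 = 4 − 6 = -2.
Assume L_m = 2^{m+1} − 6 for some m ≥ 1.
Then L_{m+1} = 2L_m + 6 = 2·(2^{m+1} − 6) + 6 = 2^{m+2} − 12 + 6 = 2^{m+2} − 6.
Hence L_n = 2^{n+1} − 6 for every n ≥ 1, by induction.

L_n = 2^{n+1} − 6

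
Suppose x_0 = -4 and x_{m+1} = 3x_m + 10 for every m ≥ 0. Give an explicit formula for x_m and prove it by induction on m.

Claim: x_m = 3^m − 5.

Base case: x_0 = -4, and 3^0 − 5 = 1 − 5 = -4.
Assume x_j = 3^j − 5 for some j ≥ 0.
Then x_{j+1} = 3x_j + 10 = 3·(3^j − 5) + 10 = 3^{j+1} − 15 + 10 = 3^{j+1} − 5.
Hence x_m = 3^m − 5 for every m ≥ 0, by induction.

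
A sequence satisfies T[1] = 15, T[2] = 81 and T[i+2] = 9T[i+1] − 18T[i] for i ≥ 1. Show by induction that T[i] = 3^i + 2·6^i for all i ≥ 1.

Base cases: T[1] = 15 and 3^1 + 2·6^1 = 15; T[2] = 81 and 3^2 + 2·6^2 = 81.
Assume T[j] = 3^j + 2·6^j for all 1 ≤ j ≤ m, where m ≥ 2.
Then T[m+1] = 9T[m] − 18T[m−1] = 9·(3^m + 2·6^m) − 18·(3^{m−1} + 2·6^{m−1}) = (9·3 − 18)3^{m−1} + 2·(9·6 − 18)6^{m−1} = 9·3^{m−1} + 72·6^{m−1} = 3^{m+1} + 2·6^{m+1}.
This completes the inductive step, so T[i] = 3^i + 2·6^i for all i ≥ 1.

T[i] = 3^i + 2·6^i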